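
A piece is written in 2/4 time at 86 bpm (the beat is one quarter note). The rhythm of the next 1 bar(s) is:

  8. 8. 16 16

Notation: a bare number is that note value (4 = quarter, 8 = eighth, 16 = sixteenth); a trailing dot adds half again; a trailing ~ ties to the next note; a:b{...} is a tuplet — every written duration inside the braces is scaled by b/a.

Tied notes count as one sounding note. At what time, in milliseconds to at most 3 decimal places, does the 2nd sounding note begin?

note 2 onset = 3/4b = 523.256ms

1. 0.0ms @ 0 + 523.256ms (3/4)
2. 523.256ms @ 3/4 + 523.256ms (3/4)
3. 1046.512ms @ 3/2 + 174.419ms (1/4)
4. 1220.93ms @ 7/4 + 174.419ms (1/4)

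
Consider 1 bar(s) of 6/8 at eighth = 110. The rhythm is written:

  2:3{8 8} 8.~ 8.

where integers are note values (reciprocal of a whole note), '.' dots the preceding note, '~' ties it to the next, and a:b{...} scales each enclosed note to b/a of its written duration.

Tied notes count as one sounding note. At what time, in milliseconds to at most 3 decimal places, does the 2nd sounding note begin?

note 2 onset = 3/2b = 818.182ms

1. 0.0ms @ 0 + 818.182ms (3/2)
2. 818.182ms @ 3/2 + 818.182ms (3/2)
3. 1636.364ms @ 3 + 1636.364ms (3)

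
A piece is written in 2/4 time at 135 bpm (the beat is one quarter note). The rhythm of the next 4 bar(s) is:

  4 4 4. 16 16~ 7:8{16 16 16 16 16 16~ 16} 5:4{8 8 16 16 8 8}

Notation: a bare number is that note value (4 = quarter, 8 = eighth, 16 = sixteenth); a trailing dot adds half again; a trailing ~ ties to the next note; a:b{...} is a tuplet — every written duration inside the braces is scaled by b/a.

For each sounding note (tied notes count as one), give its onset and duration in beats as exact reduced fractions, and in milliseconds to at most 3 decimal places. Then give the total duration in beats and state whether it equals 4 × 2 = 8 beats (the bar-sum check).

1) 0.0ms=0b +444.444ms=1b
2) 444.444ms=1b +444.444ms=1b
3) 888.889ms=2b +666.667ms=3/2b
4) 1555.556ms=7/2b +111.111ms=1/4b
5) 1666.667ms=15/4b +238.095ms=15/28b
6) 1904.762ms=30/7b +126.984ms=2/7b
7) 2031.746ms=32/7b +126.984ms=2/7b
8) 2158.73ms=34/7b +126.984ms=2/7b
9) 2285.714ms=36/7b +126.984ms=2/7b
10) 2412.698ms=38/7b +253.968ms=4/7b
11) 2666.667ms=6b +177.778ms=2/5b
12) 2844.444ms=32/5b +177.778ms=2/5b
13) 3022.222ms=34/5b +88.889ms=1/5b
14) 3111.111ms=7b +88.889ms=1/5b
15) 3200.0ms=36/5b +177.778ms=2/5b
16) 3377.778ms=38/5b +177.778ms=2/5b
Σ=8b of 8 (135bpm 2/4) — PASS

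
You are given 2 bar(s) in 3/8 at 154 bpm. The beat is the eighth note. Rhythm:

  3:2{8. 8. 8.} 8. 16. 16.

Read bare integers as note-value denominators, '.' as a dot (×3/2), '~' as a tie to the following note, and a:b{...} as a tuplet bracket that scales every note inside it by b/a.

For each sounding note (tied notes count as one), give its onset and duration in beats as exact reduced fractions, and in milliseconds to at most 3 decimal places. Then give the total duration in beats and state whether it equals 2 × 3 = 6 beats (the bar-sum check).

1) 0.0ms=0b +389.61ms=1b
2) 389.61ms=1b +389.61ms=1b
3) 779.221ms=2b +389.61ms=1b
4) 1168.831ms=3b +584.416ms=3/2b
5) 1753.247ms=9/2b +292.208ms=3/4b
6) 2045.455ms=21/4b +292.208ms=3/4b
Σ=6b of 6 (154bpm 3/8) — PASS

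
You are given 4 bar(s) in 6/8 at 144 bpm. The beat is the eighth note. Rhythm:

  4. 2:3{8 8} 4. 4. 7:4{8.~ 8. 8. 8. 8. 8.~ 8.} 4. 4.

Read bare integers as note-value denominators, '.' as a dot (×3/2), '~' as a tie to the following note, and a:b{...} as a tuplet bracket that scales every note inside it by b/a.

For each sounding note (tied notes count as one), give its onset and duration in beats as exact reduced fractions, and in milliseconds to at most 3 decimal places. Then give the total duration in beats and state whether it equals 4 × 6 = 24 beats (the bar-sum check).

1) 0.0ms=0b +1250.0ms=3b
2) 1250.0ms=3b +625.0ms=3/2b
3) 1875.0ms=9/2b +625.0ms=3/2b
4) 2500.0ms=6b +1250.0ms=3b
5) 3750.0ms=9b +1250.0ms=3b
6) 5000.0ms=12b +714.286ms=12/7b
7) 5714.286ms=96/7b +357.143ms=6/7b
8) 6071.429ms=102/7b +357.143ms=6/7b
9) 6428.571ms=108/7b +357.143ms=6/7b
10) 6785.714ms=114/7b +714.286ms=12/7b
11) 7500.0ms=18b +1250.0ms=3b
12) 8750.0ms=21b +1250.0ms=3b
Σ=24b of 24 (144bpm 6/8) — PASS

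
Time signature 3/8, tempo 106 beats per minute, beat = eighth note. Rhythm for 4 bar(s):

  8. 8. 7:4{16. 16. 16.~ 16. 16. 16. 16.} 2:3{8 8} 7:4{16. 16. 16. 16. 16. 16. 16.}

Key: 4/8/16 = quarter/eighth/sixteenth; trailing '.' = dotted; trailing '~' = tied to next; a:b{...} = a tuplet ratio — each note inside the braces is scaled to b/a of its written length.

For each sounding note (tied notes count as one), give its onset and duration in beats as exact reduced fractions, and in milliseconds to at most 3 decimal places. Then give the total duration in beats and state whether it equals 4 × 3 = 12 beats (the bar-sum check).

1) 0.0ms=0b +849.057ms=3/2b
2) 849.057ms=3/2b +849.057ms=3/2b
3) 1698.113ms=3b +242.588ms=3/7b
4) 1940.701ms=24/7b +242.588ms=3/7b
5) 2183.288ms=27/7b +485.175ms=6/7b
6) 2668.464ms=33/7b +242.588ms=3/7b
7) 2911.051ms=36/7b +242.588ms=3/7b
8) 3153.639ms=39/7b +242.588ms=3/7b
9) 3396.226ms=6b +849.057ms=3/2b
10) 4245.283ms=15/2b +849.057ms=3/2b
11) 5094.34ms=9b +242.588ms=3/7b
12) 5336.927ms=66/7b +242.588ms=3/7b
13) 5579.515ms=69/7b +242.588ms=3/7b
14) 5822.102ms=72/7b +242.588ms=3/7b
15) 6064.69ms=75/7b +242.588ms=3/7b
16) 6307.278ms=78/7b +242.588ms=3/7b
17) 6549.865ms=81/7b +242.588ms=3/7b
Σ=12b of 12 (106bpm 3/8) — PASS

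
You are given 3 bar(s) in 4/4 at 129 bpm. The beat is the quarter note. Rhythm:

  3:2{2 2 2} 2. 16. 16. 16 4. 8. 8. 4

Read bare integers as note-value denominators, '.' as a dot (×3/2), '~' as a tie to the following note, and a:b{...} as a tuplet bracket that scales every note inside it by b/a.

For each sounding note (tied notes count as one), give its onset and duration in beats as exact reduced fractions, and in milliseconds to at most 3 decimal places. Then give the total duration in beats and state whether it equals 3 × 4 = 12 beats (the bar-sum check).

1) 0.0ms=0b +620.155ms=4/3b
2) 620.155ms=4/3b +620.155ms=4/3b
3) 1240.31ms=8/3b +620.155ms=4/3b
4) 1860.465ms=4b +1395.349ms=3b
5) 3255.814ms=7b +174.419ms=3/8b
6) 3430.233ms=59/8b +174.419ms=3/8b
7) 3604.651ms=31/4b +116.279ms=1/4b
8) 3720.93ms=8b +697.674ms=3/2b
9) 4418.605ms=19/2b +348.837ms=3/4b
10) 4767.442ms=41/4b +348.837ms=3/4b
11) 5116.279ms=11b +465.116ms=1b
Σ=12b of 12 (129bpm 4/4) — PASS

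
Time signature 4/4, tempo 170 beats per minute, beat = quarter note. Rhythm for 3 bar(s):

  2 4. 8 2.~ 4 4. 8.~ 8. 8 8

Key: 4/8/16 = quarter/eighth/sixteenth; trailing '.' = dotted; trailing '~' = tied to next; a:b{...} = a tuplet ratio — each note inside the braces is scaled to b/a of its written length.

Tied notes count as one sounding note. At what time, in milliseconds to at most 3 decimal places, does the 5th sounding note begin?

1. 0.0ms @ 0 + 705.882ms (2)
2. 705.882ms @ 2 + 529.412ms (3/2)
3. 1235.294ms @ 7/2 + 176.471ms (1/2)
4. 1411.765ms @ 4 + 1411.765ms (4)
5. 2823.529ms @ 8 + 529.412ms (3/2)
6. 3352.941ms @ 19/2 + 529.412ms (3/2)
7. 3882.353ms @ 11 + 176.471ms (1/2)
8. 4058.824ms @ 23/2 + 176.471ms (1/2)

note 5 onset = 8b = 2823.529ms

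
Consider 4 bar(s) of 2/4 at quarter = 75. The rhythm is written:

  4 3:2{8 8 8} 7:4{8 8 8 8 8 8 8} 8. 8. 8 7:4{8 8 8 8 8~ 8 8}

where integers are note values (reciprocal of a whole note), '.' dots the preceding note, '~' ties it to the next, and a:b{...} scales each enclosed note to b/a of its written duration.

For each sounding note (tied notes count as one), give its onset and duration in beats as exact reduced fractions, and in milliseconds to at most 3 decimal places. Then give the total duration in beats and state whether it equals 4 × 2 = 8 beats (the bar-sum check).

1) 0.0ms=0b +800.0ms=1b
2) 800.0ms=1b +266.667ms=1/3b
3) 1066.667ms=4/3b +266.667ms=1/3b
4) 1333.333ms=5/3b +266.667ms=1/3b
5) 1600.0ms=2b +228.571ms=2/7b
6) 1828.571ms=16/7b +228.571ms=2/7b
7) 2057.143ms=18/7b +228.571ms=2/7b
8) 2285.714ms=20/7b +228.571ms=2/7b
9) 2514.286ms=22/7b +228.571ms=2/7b
10) 2742.857ms=24/7b +228.571ms=2/7b
11) 2971.429ms=26/7b +228.571ms=2/7b
12) 3200.0ms=4b +600.0ms=3/4b
13) 3800.0ms=19/4b +600.0ms=3/4b
14) 4400.0ms=11/2b +400.0ms=1/2b
15) 4800.0ms=6b +228.571ms=2/7b
16) 5028.571ms=44/7b +228.571ms=2/7b
17) 5257.143ms=46/7b +228.571ms=2/7b
18) 5485.714ms=48/7b +228.571ms=2/7b
19) 5714.286ms=50/7b +457.143ms=4/7b
20) 6171.429ms=54/7b +228.571ms=2/7b
Σ=8b of 8 (75bpm 2/4) — PASS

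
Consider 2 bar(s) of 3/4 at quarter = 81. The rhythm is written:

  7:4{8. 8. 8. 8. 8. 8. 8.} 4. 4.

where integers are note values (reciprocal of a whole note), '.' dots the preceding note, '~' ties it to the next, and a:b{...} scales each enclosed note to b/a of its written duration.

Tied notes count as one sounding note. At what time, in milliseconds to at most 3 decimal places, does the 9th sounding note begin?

1. 0.0ms @ 0 + 317.46ms (3/7)
2. 317.46ms @ 3/7 + 317.46ms (3/7)
3. 634.921ms @ 6/7 + 317.46ms (3/7)
4. 952.381ms @ 9/7 + 317.46ms (3/7)
5. 1269.841ms @ 12/7 + 317.46ms (3/7)
6. 1587.302ms @ 15/7 + 317.46ms (3/7)
7. 1904.762ms @ 18/7 + 317.46ms (3/7)
8. 2222.222ms @ 3 + 1111.111ms (3/2)
9. 3333.333ms @ 9/2 + 1111.111ms (3/2)

note 9 onset = 9/2b = 3333.333ms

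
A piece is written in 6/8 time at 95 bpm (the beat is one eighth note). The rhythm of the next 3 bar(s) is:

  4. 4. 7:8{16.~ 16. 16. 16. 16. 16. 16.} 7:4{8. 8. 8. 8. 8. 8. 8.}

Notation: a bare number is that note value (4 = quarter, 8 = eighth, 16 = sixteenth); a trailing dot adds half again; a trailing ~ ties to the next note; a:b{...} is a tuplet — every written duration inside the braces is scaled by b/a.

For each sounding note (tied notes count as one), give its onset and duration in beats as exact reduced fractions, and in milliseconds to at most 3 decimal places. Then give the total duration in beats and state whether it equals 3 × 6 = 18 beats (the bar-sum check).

1) 0.0ms=0b +1894.737ms=3b
2) 1894.737ms=3b +1894.737ms=3b
3) 3789.474ms=6b +1082.707ms=12/7b
4) 4872.18ms=54/7b +541.353ms=6/7b
5) 5413.534ms=60/7b +541.353ms=6/7b
6) 5954.887ms=66/7b +541.353ms=6/7b
7) 6496.241ms=72/7b +541.353ms=6/7b
8) 7037.594ms=78/7b +541.353ms=6/7b
9) 7578.947ms=12b +541.353ms=6/7b
10) 8120.301ms=90/7b +541.353ms=6/7b
11) 8661.654ms=96/7b +541.353ms=6/7b
12) 9203.008ms=102/7b +541.353ms=6/7b
13) 9744.361ms=108/7b +541.353ms=6/7b
14) 10285.714ms=114/7b +541.353ms=6/7b
15) 10827.068ms=120/7b +541.353ms=6/7b
Σ=18b of 18 (95bpm 6/8) — PASS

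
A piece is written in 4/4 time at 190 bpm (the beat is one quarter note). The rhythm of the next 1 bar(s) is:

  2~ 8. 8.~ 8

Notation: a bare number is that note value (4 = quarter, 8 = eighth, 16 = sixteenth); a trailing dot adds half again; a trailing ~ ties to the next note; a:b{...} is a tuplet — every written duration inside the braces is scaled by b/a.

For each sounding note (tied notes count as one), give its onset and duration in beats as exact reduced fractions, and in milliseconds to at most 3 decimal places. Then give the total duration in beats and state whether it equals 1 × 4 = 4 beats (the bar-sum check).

1) 0.0ms=0b +868.421ms=11/4b
2) 868.421ms=11/4b +394.737ms=5/4b
Σ=4b of 4 (190bpm 4/4) — PASS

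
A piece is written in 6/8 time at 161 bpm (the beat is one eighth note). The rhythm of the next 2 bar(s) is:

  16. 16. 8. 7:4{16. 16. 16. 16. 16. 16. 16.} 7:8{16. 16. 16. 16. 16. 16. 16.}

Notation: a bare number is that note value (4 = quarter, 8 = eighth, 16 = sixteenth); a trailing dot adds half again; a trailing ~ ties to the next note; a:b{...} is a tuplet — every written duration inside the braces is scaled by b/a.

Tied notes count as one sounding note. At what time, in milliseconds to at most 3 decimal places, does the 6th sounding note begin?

1. 0.0ms @ 0 + 279.503ms (3/4)
2. 279.503ms @ 3/4 + 279.503ms (3/4)
3. 559.006ms @ 3/2 + 559.006ms (3/2)
4. 1118.012ms @ 3 + 159.716ms (3/7)
5. 1277.728ms @ 24/7 + 159.716ms (3/7)
6. 1437.445ms @ 27/7 + 159.716ms (3/7)
7. 1597.161ms @ 30/7 + 159.716ms (3/7)
8. 1756.877ms @ 33/7 + 159.716ms (3/7)
9. 1916.593ms @ 36/7 + 159.716ms (3/7)
10. 2076.309ms @ 39/7 + 159.716ms (3/7)
11. 2236.025ms @ 6 + 319.432ms (6/7)
12. 2555.457ms @ 48/7 + 319.432ms (6/7)
13. 2874.889ms @ 54/7 + 319.432ms (6/7)
14. 3194.321ms @ 60/7 + 319.432ms (6/7)
15. 3513.753ms @ 66/7 + 319.432ms (6/7)
16. 3833.185ms @ 72/7 + 319.432ms (6/7)
17. 4152.618ms @ 78/7 + 319.432ms (6/7)

note 6 onset = 27/7b = 1437.445ms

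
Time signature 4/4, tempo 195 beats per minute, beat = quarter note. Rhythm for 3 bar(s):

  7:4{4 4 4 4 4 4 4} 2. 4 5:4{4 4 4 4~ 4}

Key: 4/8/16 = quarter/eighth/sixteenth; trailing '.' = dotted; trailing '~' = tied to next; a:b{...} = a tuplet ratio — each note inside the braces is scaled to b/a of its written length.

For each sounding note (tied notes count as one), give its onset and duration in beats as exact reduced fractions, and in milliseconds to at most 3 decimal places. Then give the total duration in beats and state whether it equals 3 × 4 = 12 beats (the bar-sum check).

1) 0.0ms=0b +175.824ms=4/7b
2) 175.824ms=4/7b +175.824ms=4/7b
3) 351.648ms=8/7b +175.824ms=4/7b
4) 527.473ms=12/7b +175.824ms=4/7b
5) 703.297ms=16/7b +175.824ms=4/7b
6) 879.121ms=20/7b +175.824ms=4/7b
7) 1054.945ms=24/7b +175.824ms=4/7b
8) 1230.769ms=4b +923.077ms=3b
9) 2153.846ms=7b +307.692ms=1b
10) 2461.538ms=8b +246.154ms=4/5b
11) 2707.692ms=44/5b +246.154ms=4/5b
12) 2953.846ms=48/5b +246.154ms=4/5b
13) 3200.0ms=52/5b +492.308ms=8/5b
Σ=12b of 12 (195bpm 4/4) — PASS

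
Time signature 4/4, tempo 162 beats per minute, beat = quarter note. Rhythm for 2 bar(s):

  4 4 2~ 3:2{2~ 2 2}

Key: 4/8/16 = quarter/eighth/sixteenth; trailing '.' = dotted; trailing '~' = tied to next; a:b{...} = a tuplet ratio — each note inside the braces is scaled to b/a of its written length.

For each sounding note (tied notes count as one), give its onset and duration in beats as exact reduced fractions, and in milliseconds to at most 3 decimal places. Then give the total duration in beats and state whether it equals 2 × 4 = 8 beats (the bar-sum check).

1) 0.0ms=0b +370.37ms=1b
2) 370.37ms=1b +370.37ms=1b
3) 740.741ms=2b +1728.395ms=14/3b
4) 2469.136ms=20/3b +493.827ms=4/3b
Σ=8b of 8 (162bpm 4/4) — PASS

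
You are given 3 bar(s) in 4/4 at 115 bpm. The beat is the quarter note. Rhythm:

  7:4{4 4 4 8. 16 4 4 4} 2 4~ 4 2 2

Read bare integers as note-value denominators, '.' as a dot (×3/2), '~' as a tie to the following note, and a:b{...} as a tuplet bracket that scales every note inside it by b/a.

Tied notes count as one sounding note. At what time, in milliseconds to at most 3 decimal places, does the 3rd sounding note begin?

note 3 onset = 8/7b = 596.273ms

1. 0.0ms @ 0 + 298.137ms (4/7)
2. 298.137ms @ 4/7 + 298.137ms (4/7)
3. 596.273ms @ 8/7 + 298.137ms (4/7)
4. 894.41ms @ 12/7 + 223.602ms (3/7)
5. 1118.012ms @ 15/7 + 74.534ms (1/7)
6. 1192.547ms @ 16/7 + 298.137ms (4/7)
7. 1490.683ms @ 20/7 + 298.137ms (4/7)
8. 1788.82ms @ 24/7 + 298.137ms (4/7)
9. 2086.957ms @ 4 + 1043.478ms (2)
10. 3130.435ms @ 6 + 1043.478ms (2)
11. 4173.913ms @ 8 + 1043.478ms (2)
12. 5217.391ms @ 10 + 1043.478ms (2)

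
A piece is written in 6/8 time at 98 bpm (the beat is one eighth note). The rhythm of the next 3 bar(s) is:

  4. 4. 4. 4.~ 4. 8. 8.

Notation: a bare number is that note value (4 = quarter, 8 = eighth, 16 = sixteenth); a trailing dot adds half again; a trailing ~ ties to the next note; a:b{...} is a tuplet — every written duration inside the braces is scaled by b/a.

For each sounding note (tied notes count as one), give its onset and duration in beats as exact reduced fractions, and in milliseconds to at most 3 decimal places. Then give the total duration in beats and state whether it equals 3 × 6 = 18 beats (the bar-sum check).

1) 0.0ms=0b +1836.735ms=3b
2) 1836.735ms=3b +1836.735ms=3b
3) 3673.469ms=6b +1836.735ms=3b
4) 5510.204ms=9b +3673.469ms=6b
5) 9183.673ms=15b +918.367ms=3/2b
6) 10102.041ms=33/2b +918.367ms=3/2b
Σ=18b of 18 (98bpm 6/8) — PASS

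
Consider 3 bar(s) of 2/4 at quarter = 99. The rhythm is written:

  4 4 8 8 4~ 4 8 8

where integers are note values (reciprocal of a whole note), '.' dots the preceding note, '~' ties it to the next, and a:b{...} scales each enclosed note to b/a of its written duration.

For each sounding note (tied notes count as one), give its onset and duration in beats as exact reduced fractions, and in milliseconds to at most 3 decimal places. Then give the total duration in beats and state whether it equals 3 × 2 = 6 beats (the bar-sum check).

1) 0.0ms=0b +606.061ms=1b
2) 606.061ms=1b +606.061ms=1b
3) 1212.121ms=2b +303.03ms=1/2b
4) 1515.152ms=5/2b +303.03ms=1/2b
5) 1818.182ms=3b +1212.121ms=2b
6) 3030.303ms=5b +303.03ms=1/2b
7) 3333.333ms=11/2b +303.03ms=1/2b
Σ=6b of 6 (99bpm 2/4) — PASS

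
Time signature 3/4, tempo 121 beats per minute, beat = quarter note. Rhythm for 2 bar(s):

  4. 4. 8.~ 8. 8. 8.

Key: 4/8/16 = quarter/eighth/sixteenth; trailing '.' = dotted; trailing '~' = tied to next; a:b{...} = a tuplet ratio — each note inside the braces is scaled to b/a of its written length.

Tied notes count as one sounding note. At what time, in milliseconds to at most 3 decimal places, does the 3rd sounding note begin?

note 3 onset = 3b = 1487.603ms

1. 0.0ms @ 0 + 743.802ms (3/2)
2. 743.802ms @ 3/2 + 743.802ms (3/2)
3. 1487.603ms @ 3 + 743.802ms (3/2)
4. 2231.405ms @ 9/2 + 371.901ms (3/4)
5. 2603.306ms @ 21/4 + 371.901ms (3/4)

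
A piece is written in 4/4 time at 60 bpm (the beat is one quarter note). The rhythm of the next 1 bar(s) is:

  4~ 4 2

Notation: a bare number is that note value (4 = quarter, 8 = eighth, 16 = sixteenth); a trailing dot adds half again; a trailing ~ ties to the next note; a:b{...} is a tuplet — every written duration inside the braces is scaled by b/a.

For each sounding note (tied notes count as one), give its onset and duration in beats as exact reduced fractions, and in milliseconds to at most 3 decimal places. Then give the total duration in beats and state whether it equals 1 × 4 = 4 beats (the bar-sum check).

1) 0.0ms=0b +2000.0ms=2b
2) 2000.0ms=2b +2000.0ms=2b
Σ=4b of 4 (60bpm 4/4) — PASS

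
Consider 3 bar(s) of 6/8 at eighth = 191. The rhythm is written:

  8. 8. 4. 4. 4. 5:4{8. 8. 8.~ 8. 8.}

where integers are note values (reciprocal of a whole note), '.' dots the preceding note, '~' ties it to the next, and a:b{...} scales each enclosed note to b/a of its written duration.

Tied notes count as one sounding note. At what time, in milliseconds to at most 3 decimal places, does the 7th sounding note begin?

1. 0.0ms @ 0 + 471.204ms (3/2)
2. 471.204ms @ 3/2 + 471.204ms (3/2)
3. 942.408ms @ 3 + 942.408ms (3)
4. 1884.817ms @ 6 + 942.408ms (3)
5. 2827.225ms @ 9 + 942.408ms (3)
6. 3769.634ms @ 12 + 376.963ms (6/5)
7. 4146.597ms @ 66/5 + 376.963ms (6/5)
8. 4523.56ms @ 72/5 + 753.927ms (12/5)
9. 5277.487ms @ 84/5 + 376.963ms (6/5)

note 7 onset = 66/5b = 4146.597ms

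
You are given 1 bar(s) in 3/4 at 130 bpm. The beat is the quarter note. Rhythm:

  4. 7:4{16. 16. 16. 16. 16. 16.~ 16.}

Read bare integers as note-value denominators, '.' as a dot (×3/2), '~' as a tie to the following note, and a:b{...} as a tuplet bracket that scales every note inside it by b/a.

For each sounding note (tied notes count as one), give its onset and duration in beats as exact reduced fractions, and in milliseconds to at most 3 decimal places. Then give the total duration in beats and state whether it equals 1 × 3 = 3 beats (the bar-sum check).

1) 0.0ms=0b +692.308ms=3/2b
2) 692.308ms=3/2b +98.901ms=3/14b
3) 791.209ms=12/7b +98.901ms=3/14b
4) 890.11ms=27/14b +98.901ms=3/14b
5) 989.011ms=15/7b +98.901ms=3/14b
6) 1087.912ms=33/14b +98.901ms=3/14b
7) 1186.813ms=18/7b +197.802ms=3/7b
Σ=3b of 3 (130bpm 3/4) — PASS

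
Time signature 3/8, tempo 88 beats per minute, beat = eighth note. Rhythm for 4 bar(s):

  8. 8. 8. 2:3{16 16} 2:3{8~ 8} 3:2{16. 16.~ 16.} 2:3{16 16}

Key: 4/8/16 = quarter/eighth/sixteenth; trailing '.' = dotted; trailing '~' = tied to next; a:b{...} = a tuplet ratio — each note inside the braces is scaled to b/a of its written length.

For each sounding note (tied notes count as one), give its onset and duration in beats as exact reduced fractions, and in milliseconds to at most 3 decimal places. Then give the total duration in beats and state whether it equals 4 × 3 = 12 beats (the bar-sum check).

1) 0.0ms=0b +1022.727ms=3/2b
2) 1022.727ms=3/2b +1022.727ms=3/2b
3) 2045.455ms=3b +1022.727ms=3/2b
4) 3068.182ms=9/2b +511.364ms=3/4b
5) 3579.545ms=21/4b +511.364ms=3/4b
6) 4090.909ms=6b +2045.455ms=3b
7) 6136.364ms=9b +340.909ms=1/2b
8) 6477.273ms=19/2b +681.818ms=1b
9) 7159.091ms=21/2b +511.364ms=3/4b
10) 7670.455ms=45/4b +511.364ms=3/4b
Σ=12b of 12 (88bpm 3/8) — PASS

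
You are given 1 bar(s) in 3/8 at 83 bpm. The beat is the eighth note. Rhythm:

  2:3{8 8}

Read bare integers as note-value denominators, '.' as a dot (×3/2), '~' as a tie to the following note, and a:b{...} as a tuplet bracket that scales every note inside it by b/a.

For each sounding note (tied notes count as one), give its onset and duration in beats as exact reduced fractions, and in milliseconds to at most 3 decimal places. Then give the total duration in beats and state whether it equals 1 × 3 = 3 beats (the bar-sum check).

1) 0.0ms=0b +1084.337ms=3/2b
2) 1084.337ms=3/2b +1084.337ms=3/2b
Σ=3b of 3 (83bpm 3/8) — PASS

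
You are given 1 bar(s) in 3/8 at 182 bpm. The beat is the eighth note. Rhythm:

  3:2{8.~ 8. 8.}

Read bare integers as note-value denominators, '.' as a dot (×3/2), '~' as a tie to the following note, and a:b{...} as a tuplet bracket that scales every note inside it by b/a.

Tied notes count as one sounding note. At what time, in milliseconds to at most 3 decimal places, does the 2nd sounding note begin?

1. 0.0ms @ 0 + 659.341ms (2)
2. 659.341ms @ 2 + 329.67ms (1)

note 2 onset = 2b = 659.341ms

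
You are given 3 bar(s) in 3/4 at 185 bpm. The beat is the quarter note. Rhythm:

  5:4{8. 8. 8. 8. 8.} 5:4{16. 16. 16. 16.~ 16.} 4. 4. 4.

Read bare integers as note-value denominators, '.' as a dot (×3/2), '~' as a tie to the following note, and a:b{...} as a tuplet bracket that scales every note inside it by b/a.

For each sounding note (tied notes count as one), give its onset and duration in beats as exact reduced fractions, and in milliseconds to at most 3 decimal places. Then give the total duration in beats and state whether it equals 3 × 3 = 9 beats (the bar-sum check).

1) 0.0ms=0b +194.595ms=3/5b
2) 194.595ms=3/5b +194.595ms=3/5b
3) 389.189ms=6/5b +194.595ms=3/5b
4) 583.784ms=9/5b +194.595ms=3/5b
5) 778.378ms=12/5b +194.595ms=3/5b
6) 972.973ms=3b +97.297ms=3/10b
7) 1070.27ms=33/10b +97.297ms=3/10b
8) 1167.568ms=18/5b +97.297ms=3/10b
9) 1264.865ms=39/10b +194.595ms=3/5b
10) 1459.459ms=9/2b +486.486ms=3/2b
11) 1945.946ms=6b +486.486ms=3/2b
12) 2432.432ms=15/2b +486.486ms=3/2b
Σ=9b of 9 (185bpm 3/4) — PASS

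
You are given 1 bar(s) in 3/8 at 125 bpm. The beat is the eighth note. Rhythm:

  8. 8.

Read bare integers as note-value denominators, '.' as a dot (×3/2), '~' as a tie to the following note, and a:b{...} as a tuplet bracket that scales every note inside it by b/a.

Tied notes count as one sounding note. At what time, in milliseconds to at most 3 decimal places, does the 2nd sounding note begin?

1. 0.0ms @ 0 + 720.0ms (3/2)
2. 720.0ms @ 3/2 + 720.0ms (3/2)

note 2 onset = 3/2b = 720.0ms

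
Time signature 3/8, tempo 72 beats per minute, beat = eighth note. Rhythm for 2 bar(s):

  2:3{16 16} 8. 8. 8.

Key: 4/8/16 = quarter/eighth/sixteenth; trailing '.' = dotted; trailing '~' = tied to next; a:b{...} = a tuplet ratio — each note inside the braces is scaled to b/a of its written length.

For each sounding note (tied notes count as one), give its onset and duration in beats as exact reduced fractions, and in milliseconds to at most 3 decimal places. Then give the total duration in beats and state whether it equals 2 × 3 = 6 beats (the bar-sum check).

1) 0.0ms=0b +625.0ms=3/4b
2) 625.0ms=3/4b +625.0ms=3/4b
3) 1250.0ms=3/2b +1250.0ms=3/2b
4) 2500.0ms=3b +1250.0ms=3/2b
5) 3750.0ms=9/2b +1250.0ms=3/2b
Σ=6b of 6 (72bpm 3/8) — PASS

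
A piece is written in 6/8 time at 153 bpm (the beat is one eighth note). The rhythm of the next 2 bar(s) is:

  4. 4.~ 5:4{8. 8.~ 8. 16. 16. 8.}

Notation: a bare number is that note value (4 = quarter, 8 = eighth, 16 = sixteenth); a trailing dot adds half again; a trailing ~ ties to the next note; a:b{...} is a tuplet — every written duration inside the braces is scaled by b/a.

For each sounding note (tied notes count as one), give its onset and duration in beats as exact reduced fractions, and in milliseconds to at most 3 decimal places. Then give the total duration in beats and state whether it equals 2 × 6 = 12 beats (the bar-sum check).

1) 0.0ms=0b +1176.471ms=3b
2) 1176.471ms=3b +1647.059ms=21/5b
3) 2823.529ms=36/5b +941.176ms=12/5b
4) 3764.706ms=48/5b +235.294ms=3/5b
5) 4000.0ms=51/5b +235.294ms=3/5b
6) 4235.294ms=54/5b +470.588ms=6/5b
Σ=12b of 12 (153bpm 6/8) — PASS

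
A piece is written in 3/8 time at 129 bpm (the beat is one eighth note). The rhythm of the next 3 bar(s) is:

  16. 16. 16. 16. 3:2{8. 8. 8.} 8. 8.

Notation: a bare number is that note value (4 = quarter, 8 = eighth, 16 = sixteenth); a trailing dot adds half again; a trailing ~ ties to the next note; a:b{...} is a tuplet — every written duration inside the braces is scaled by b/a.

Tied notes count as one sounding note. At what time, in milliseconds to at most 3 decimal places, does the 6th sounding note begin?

1. 0.0ms @ 0 + 348.837ms (3/4)
2. 348.837ms @ 3/4 + 348.837ms (3/4)
3. 697.674ms @ 3/2 + 348.837ms (3/4)
4. 1046.512ms @ 9/4 + 348.837ms (3/4)
5. 1395.349ms @ 3 + 465.116ms (1)
6. 1860.465ms @ 4 + 465.116ms (1)
7. 2325.581ms @ 5 + 465.116ms (1)
8. 2790.698ms @ 6 + 697.674ms (3/2)
9. 3488.372ms @ 15/2 + 697.674ms (3/2)

note 6 onset = 4b = 1860.465ms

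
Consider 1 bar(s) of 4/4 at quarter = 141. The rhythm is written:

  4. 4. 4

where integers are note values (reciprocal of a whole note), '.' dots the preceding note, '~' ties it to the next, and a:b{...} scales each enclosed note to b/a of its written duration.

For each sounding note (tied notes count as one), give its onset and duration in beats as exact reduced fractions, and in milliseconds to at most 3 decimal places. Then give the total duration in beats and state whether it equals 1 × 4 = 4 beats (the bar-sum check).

1) 0.0ms=0b +638.298ms=3/2b
2) 638.298ms=3/2b +638.298ms=3/2b
3) 1276.596ms=3b +425.532ms=1b
Σ=4b of 4 (141bpm 4/4) — PASS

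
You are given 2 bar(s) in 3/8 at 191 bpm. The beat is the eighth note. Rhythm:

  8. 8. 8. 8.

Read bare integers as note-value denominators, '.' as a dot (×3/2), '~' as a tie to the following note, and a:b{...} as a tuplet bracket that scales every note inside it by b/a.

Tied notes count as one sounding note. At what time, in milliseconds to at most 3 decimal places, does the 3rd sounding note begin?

note 3 onset = 3b = 942.408ms

1. 0.0ms @ 0 + 471.204ms (3/2)
2. 471.204ms @ 3/2 + 471.204ms (3/2)
3. 942.408ms @ 3 + 471.204ms (3/2)
4. 1413.613ms @ 9/2 + 471.204ms (3/2)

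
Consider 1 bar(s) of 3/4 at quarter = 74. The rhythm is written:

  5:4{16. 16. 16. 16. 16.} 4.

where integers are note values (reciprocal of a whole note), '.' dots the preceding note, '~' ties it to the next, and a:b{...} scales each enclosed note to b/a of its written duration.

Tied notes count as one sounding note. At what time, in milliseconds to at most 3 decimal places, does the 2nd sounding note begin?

note 2 onset = 3/10b = 243.243ms

1. 0.0ms @ 0 + 243.243ms (3/10)
2. 243.243ms @ 3/10 + 243.243ms (3/10)
3. 486.486ms @ 3/5 + 243.243ms (3/10)
4. 729.73ms @ 9/10 + 243.243ms (3/10)
5. 972.973ms @ 6/5 + 243.243ms (3/10)
6. 1216.216ms @ 3/2 + 1216.216ms (3/2)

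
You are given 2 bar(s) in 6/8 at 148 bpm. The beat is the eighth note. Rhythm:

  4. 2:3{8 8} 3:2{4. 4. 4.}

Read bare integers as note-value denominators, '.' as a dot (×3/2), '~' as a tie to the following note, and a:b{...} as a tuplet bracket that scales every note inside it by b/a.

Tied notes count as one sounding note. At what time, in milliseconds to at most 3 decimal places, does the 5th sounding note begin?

note 5 onset = 8b = 3243.243ms

1. 0.0ms @ 0 + 1216.216ms (3)
2. 1216.216ms @ 3 + 608.108ms (3/2)
3. 1824.324ms @ 9/2 + 608.108ms (3/2)
4. 2432.432ms @ 6 + 810.811ms (2)
5. 3243.243ms @ 8 + 810.811ms (2)
6. 4054.054ms @ 10 + 810.811ms (2)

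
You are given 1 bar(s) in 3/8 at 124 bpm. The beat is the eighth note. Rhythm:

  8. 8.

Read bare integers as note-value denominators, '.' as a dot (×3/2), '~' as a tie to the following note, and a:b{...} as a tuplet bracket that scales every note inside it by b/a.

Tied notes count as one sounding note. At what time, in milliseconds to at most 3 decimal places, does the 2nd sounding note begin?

1. 0.0ms @ 0 + 725.806ms (3/2)
2. 725.806ms @ 3/2 + 725.806ms (3/2)

note 2 onset = 3/2b = 725.806ms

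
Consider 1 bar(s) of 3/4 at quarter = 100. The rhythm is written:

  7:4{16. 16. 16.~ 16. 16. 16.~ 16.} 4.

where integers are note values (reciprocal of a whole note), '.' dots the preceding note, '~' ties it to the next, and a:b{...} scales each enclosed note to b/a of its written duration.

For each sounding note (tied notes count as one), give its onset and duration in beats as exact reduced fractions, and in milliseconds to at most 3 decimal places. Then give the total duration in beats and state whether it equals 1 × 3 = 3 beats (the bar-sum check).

1) 0.0ms=0b +128.571ms=3/14b
2) 128.571ms=3/14b +128.571ms=3/14b
3) 257.143ms=3/7b +257.143ms=3/7b
4) 514.286ms=6/7b +128.571ms=3/14b
5) 642.857ms=15/14b +257.143ms=3/7b
6) 900.0ms=3/2b +900.0ms=3/2b
Σ=3b of 3 (100bpm 3/4) — PASS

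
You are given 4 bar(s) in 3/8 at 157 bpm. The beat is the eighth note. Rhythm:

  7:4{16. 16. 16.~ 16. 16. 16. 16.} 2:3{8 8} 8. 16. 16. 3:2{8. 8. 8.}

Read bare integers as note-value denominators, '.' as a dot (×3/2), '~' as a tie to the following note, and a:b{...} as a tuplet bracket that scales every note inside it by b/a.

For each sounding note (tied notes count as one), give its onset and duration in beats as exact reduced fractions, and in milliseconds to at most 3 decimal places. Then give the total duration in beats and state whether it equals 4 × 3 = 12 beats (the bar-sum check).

1) 0.0ms=0b +163.785ms=3/7b
2) 163.785ms=3/7b +163.785ms=3/7b
3) 327.571ms=6/7b +327.571ms=6/7b
4) 655.141ms=12/7b +163.785ms=3/7b
5) 818.926ms=15/7b +163.785ms=3/7b
6) 982.712ms=18/7b +163.785ms=3/7b
7) 1146.497ms=3b +573.248ms=3/2b
8) 1719.745ms=9/2b +573.248ms=3/2b
9) 2292.994ms=6b +573.248ms=3/2b
10) 2866.242ms=15/2b +286.624ms=3/4b
11) 3152.866ms=33/4b +286.624ms=3/4b
12) 3439.49ms=9b +382.166ms=1b
13) 3821.656ms=10b +382.166ms=1b
14) 4203.822ms=11b +382.166ms=1b
Σ=12b of 12 (157bpm 3/8) — PASS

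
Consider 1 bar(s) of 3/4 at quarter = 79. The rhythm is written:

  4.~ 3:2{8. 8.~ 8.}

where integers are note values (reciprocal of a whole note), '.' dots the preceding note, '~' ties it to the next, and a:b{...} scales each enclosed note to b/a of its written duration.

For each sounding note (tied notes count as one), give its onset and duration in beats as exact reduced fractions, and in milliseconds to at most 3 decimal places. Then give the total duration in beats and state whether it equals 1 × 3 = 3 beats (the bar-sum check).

1) 0.0ms=0b +1518.987ms=2b
2) 1518.987ms=2b +759.494ms=1b
Σ=3b of 3 (79bpm 3/4) — PASS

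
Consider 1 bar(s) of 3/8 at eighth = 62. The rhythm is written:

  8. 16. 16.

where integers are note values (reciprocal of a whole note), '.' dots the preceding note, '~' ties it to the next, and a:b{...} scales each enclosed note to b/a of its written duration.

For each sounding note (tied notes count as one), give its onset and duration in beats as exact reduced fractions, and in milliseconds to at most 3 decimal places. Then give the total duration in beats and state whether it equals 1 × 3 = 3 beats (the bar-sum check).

1) 0.0ms=0b +1451.613ms=3/2b
2) 1451.613ms=3/2b +725.806ms=3/4b
3) 2177.419ms=9/4b +725.806ms=3/4b
Σ=3b of 3 (62bpm 3/8) — PASS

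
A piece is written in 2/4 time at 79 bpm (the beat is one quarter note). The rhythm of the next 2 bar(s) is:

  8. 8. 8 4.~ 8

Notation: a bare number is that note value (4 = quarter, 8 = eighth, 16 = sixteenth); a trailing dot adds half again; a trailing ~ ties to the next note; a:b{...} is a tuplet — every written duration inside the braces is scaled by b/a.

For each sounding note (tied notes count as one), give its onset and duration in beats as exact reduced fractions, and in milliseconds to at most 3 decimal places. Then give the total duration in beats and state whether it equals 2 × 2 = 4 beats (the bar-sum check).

1) 0.0ms=0b +569.62ms=3/4b
2) 569.62ms=3/4b +569.62ms=3/4b
3) 1139.241ms=3/2b +379.747ms=1/2b
4) 1518.987ms=2b +1518.987ms=2b
Σ=4b of 4 (79bpm 2/4) — PASS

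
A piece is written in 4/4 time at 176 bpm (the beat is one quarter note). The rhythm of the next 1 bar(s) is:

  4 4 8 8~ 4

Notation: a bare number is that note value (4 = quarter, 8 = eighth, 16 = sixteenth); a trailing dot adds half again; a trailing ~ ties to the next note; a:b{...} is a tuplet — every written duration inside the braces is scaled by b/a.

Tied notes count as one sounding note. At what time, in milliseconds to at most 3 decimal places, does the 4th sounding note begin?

1. 0.0ms @ 0 + 340.909ms (1)
2. 340.909ms @ 1 + 340.909ms (1)
3. 681.818ms @ 2 + 170.455ms (1/2)
4. 852.273ms @ 5/2 + 511.364ms (3/2)

note 4 onset = 5/2b = 852.273ms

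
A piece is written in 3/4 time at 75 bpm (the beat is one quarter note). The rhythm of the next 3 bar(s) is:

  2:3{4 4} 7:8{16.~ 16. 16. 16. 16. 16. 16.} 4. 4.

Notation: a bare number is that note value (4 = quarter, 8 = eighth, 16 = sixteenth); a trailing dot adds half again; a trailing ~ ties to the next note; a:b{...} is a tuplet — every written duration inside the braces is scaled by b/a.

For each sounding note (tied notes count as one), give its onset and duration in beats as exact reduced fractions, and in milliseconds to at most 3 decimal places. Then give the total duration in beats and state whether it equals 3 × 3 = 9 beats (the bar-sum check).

1) 0.0ms=0b +1200.0ms=3/2b
2) 1200.0ms=3/2b +1200.0ms=3/2b
3) 2400.0ms=3b +685.714ms=6/7b
4) 3085.714ms=27/7b +342.857ms=3/7b
5) 3428.571ms=30/7b +342.857ms=3/7b
6) 3771.429ms=33/7b +342.857ms=3/7b
7) 4114.286ms=36/7b +342.857ms=3/7b
8) 4457.143ms=39/7b +342.857ms=3/7b
9) 4800.0ms=6b +1200.0ms=3/2b
10) 6000.0ms=15/2b +1200.0ms=3/2b
Σ=9b of 9 (75bpm 3/4) — PASS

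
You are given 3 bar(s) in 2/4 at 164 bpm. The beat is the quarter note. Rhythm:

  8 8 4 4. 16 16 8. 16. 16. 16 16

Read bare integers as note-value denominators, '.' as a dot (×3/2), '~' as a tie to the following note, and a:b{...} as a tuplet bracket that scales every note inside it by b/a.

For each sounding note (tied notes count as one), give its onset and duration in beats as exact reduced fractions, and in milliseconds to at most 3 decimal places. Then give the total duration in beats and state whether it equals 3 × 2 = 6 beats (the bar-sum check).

1) 0.0ms=0b +182.927ms=1/2b
2) 182.927ms=1/2b +182.927ms=1/2b
3) 365.854ms=1b +365.854ms=1b
4) 731.707ms=2b +548.78ms=3/2b
5) 1280.488ms=7/2b +91.463ms=1/4b
6) 1371.951ms=15/4b +91.463ms=1/4b
7) 1463.415ms=4b +274.39ms=3/4b
8) 1737.805ms=19/4b +137.195ms=3/8b
9) 1875.0ms=41/8b +137.195ms=3/8b
10) 2012.195ms=11/2b +91.463ms=1/4b
11) 2103.659ms=23/4b +91.463ms=1/4b
Σ=6b of 6 (164bpm 2/4) — PASS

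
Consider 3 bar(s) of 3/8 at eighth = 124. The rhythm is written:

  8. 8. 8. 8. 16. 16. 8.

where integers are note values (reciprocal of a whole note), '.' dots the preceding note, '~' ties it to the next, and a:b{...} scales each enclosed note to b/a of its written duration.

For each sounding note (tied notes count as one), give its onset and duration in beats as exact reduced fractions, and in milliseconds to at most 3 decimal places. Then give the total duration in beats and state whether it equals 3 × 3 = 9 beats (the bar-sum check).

1) 0.0ms=0b +725.806ms=3/2b
2) 725.806ms=3/2b +725.806ms=3/2b
3) 1451.613ms=3b +725.806ms=3/2b
4) 2177.419ms=9/2b +725.806ms=3/2b
5) 2903.226ms=6b +362.903ms=3/4b
6) 3266.129ms=27/4b +362.903ms=3/4b
7) 3629.032ms=15/2b +725.806ms=3/2b
Σ=9b of 9 (124bpm 3/8) — PASS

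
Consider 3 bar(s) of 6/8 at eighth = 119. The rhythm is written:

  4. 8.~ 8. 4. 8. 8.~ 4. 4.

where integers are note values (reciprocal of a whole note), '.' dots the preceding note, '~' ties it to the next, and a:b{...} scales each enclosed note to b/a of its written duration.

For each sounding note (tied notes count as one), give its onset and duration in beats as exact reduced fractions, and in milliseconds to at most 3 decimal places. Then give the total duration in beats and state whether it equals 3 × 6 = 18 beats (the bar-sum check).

1) 0.0ms=0b +1512.605ms=3b
2) 1512.605ms=3b +1512.605ms=3b
3) 3025.21ms=6b +1512.605ms=3b
4) 4537.815ms=9b +756.303ms=3/2b
5) 5294.118ms=21/2b +2268.908ms=9/2b
6) 7563.025ms=15b +1512.605ms=3b
Σ=18b of 18 (119bpm 6/8) — PASS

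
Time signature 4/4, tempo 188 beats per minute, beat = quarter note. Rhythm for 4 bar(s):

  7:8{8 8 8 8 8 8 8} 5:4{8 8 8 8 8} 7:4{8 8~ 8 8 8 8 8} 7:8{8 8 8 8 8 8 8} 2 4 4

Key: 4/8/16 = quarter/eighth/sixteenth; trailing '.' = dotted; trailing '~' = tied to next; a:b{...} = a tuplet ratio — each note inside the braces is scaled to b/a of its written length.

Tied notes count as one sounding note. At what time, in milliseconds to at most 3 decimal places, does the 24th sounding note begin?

1. 0.0ms @ 0 + 182.371ms (4/7)
2. 182.371ms @ 4/7 + 182.371ms (4/7)
3. 364.742ms @ 8/7 + 182.371ms (4/7)
4. 547.112ms @ 12/7 + 182.371ms (4/7)
5. 729.483ms @ 16/7 + 182.371ms (4/7)
6. 911.854ms @ 20/7 + 182.371ms (4/7)
7. 1094.225ms @ 24/7 + 182.371ms (4/7)
8. 1276.596ms @ 4 + 127.66ms (2/5)
9. 1404.255ms @ 22/5 + 127.66ms (2/5)
10. 1531.915ms @ 24/5 + 127.66ms (2/5)
11. 1659.574ms @ 26/5 + 127.66ms (2/5)
12. 1787.234ms @ 28/5 + 127.66ms (2/5)
13. 1914.894ms @ 6 + 91.185ms (2/7)
14. 2006.079ms @ 44/7 + 182.371ms (4/7)
15. 2188.45ms @ 48/7 + 91.185ms (2/7)
16. 2279.635ms @ 50/7 + 91.185ms (2/7)
17. 2370.821ms @ 52/7 + 91.185ms (2/7)
18. 2462.006ms @ 54/7 + 91.185ms (2/7)
19. 2553.191ms @ 8 + 182.371ms (4/7)
20. 2735.562ms @ 60/7 + 182.371ms (4/7)
21. 2917.933ms @ 64/7 + 182.371ms (4/7)
22. 3100.304ms @ 68/7 + 182.371ms (4/7)
23. 3282.675ms @ 72/7 + 182.371ms (4/7)
24. 3465.046ms @ 76/7 + 182.371ms (4/7)
25. 3647.416ms @ 80/7 + 182.371ms (4/7)
26. 3829.787ms @ 12 + 638.298ms (2)
27. 4468.085ms @ 14 + 319.149ms (1)
28. 4787.234ms @ 15 + 319.149ms (1)

note 24 onset = 76/7b = 3465.046ms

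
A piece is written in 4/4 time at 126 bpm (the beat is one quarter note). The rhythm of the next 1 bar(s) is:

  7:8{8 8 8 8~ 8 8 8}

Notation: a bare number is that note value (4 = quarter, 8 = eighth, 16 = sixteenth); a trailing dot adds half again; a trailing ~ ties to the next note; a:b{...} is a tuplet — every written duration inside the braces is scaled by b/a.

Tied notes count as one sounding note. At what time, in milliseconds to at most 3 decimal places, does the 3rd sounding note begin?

1. 0.0ms @ 0 + 272.109ms (4/7)
2. 272.109ms @ 4/7 + 272.109ms (4/7)
3. 544.218ms @ 8/7 + 272.109ms (4/7)
4. 816.327ms @ 12/7 + 544.218ms (8/7)
5. 1360.544ms @ 20/7 + 272.109ms (4/7)
6. 1632.653ms @ 24/7 + 272.109ms (4/7)

note 3 onset = 8/7b = 544.218ms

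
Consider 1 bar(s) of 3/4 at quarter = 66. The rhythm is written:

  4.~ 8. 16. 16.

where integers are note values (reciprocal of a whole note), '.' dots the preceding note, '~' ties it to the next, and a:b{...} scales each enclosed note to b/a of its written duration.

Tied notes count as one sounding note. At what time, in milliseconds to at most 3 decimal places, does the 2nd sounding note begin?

1. 0.0ms @ 0 + 2045.455ms (9/4)
2. 2045.455ms @ 9/4 + 340.909ms (3/8)
3. 2386.364ms @ 21/8 + 340.909ms (3/8)

note 2 onset = 9/4b = 2045.455ms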